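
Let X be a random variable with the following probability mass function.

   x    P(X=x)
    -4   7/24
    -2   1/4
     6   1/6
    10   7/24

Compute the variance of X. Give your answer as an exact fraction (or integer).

E[X] = (7/24)·(-4) + (1/4)·(-2) + (1/6)·6 + (7/24)·10 = 9/4
E[X²] = (7/24)·16 + (1/4)·4 + (1/6)·36 + (7/24)·100 = 245/6
Var(X) = 245/6 − (9/4)² = 1717/48

1717/48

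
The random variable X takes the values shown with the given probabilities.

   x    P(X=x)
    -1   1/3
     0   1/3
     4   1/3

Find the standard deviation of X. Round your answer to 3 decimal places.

E[X] = 1, E[X²] = 17/3
Var(X) = E[X²] − (E[X])² = 17/3 − 1 = 14/3
SD(X) = √(14/3) ≈ 2.160

2.160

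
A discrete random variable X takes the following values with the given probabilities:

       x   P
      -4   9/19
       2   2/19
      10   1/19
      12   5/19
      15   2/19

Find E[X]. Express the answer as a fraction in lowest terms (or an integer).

68/19

E[X] = (9/19)·(-4) + (2/19)·2 + (1/19)·10 + (5/19)·12 + (2/19)·15
     = 68/19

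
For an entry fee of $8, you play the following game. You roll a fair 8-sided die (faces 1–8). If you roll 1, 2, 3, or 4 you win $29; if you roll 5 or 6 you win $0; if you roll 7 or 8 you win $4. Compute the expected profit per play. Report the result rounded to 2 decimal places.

$7.50

E[payout] = (1/4)·0 + (1/4)·4 + (1/2)·29 = 31/2
Expected profit = 31/2 − 8 = 15/2 ≈ $7.50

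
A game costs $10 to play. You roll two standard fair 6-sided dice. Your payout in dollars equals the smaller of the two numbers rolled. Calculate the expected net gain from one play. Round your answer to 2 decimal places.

Distribution of the smaller of the two numbers rolled: 1 w.p. 11/36, 2 w.p. 1/4, 3 w.p. 7/36, 4 w.p. 5/36, 5 w.p. 1/12, 6 w.p. 1/36
E[payout] = (11/36)·1 + (1/4)·2 + (7/36)·3 + (5/36)·4 + (1/12)·5 + (1/36)·6 = 91/36
Expected profit = 91/36 − 10 = -269/36 ≈ -$7.47

-$7.47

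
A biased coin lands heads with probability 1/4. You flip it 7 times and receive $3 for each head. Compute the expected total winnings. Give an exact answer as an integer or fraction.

E[#heads] = 7·1/4 = 7/4 (linearity over flips).
E[winnings] = 3·7/4 = 21/4.

21/4 dollars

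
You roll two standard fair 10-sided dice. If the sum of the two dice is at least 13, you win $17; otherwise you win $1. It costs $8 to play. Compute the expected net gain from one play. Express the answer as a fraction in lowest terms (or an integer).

E[payout] = (16/25)·1 + (9/25)·17 = 169/25
Expected profit = 169/25 − 8 = -31/25

-31/25 dollars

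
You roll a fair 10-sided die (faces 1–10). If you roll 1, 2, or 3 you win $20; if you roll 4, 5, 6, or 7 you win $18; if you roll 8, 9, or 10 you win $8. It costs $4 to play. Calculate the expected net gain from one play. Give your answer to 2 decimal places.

E[payout] = (3/10)·8 + (2/5)·18 + (3/10)·20 = 78/5
Expected profit = 78/5 − 4 = 58/5 ≈ $11.60

$11.60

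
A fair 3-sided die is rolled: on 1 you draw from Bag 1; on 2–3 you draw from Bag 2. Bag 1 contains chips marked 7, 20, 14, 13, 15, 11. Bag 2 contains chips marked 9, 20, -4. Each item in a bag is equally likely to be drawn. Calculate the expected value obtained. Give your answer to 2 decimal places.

10.00

E[X | Bag 1] = (7 + 20 + 14 + 13 + 15 + 11)/6 = 40/3
E[X | Bag 2] = (9 + 20 − 4)/3 = 25/3
E[X] = (1/3)·40/3 + (2/3)·25/3 = 10 ≈ 10.00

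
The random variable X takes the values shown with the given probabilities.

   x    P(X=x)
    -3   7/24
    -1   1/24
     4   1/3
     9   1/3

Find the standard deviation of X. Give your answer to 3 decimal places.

E[X] = 41/12, E[X²] = 35
Var(X) = E[X²] − (E[X])² = 35 − 1681/144 = 3359/144
SD(X) = √(3359/144) ≈ 4.830

4.830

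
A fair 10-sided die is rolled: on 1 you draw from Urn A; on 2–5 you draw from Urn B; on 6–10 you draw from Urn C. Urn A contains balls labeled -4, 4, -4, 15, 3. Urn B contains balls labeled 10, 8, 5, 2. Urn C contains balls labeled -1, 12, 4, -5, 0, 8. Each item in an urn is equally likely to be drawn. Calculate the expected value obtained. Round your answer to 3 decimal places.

4.280

E[X | Urn A] = (-4 + 4 − 4 + 15 + 3)/5 = 14/5
E[X | Urn B] = (10 + 8 + 5 + 2)/4 = 25/4
E[X | Urn C] = (-1 + 12 + 4 − 5 + 0 + 8)/6 = 3
E[X] = (1/10)·14/5 + (2/5)·25/4 + (1/2)·3 = 107/25 ≈ 4.280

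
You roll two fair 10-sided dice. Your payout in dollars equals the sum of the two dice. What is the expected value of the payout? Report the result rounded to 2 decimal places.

Distribution of the sum of the two dice: 2 w.p. 1/100, 3 w.p. 1/50, 4 w.p. 3/100, 5 w.p. 1/25, 6 w.p. 1/20, 7 w.p. 3/50, …
E[payout] = (1/100)·2 + (1/50)·3 + (3/100)·4 + (1/25)·5 + (1/20)·6 + (3/50)·7 + (7/100)·8 + (2/25)·9 + (9/100)·10 + (1/10)·11 + (9/100)·12 + (2/25)·13 + (7/100)·14 + (3/50)·15 + (1/20)·16 + (1/25)·17 + (3/100)·18 + (1/50)·19 + (1/100)·20 = 11
≈ $11.00

$11.00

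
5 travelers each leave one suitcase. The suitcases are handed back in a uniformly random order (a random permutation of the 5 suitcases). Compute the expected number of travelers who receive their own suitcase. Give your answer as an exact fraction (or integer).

Let Xᵢ = 1 if person i gets their own suitcase. For each i, P(Xᵢ=1) = 1/5.
By linearity of expectation, E[X₁+…+X_5] = 5·(1/5) = 1.

1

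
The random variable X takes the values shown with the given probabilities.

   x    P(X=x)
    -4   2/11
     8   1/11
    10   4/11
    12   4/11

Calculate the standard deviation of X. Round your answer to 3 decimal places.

E[X] = 8, E[X²] = 1072/11
Var(X) = E[X²] − (E[X])² = 1072/11 − 64 = 368/11
SD(X) = √(368/11) ≈ 5.784

5.784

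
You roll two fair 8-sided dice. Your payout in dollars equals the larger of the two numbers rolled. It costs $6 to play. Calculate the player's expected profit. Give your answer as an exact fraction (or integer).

-3/16 dollars

Distribution of the larger of the two numbers rolled: 1 w.p. 1/64, 2 w.p. 3/64, 3 w.p. 5/64, 4 w.p. 7/64, 5 w.p. 9/64, 6 w.p. 11/64, …
E[payout] = (1/64)·1 + (3/64)·2 + (5/64)·3 + (7/64)·4 + (9/64)·5 + (11/64)·6 + (13/64)·7 + (15/64)·8 = 93/16
Expected profit = 93/16 − 6 = -3/16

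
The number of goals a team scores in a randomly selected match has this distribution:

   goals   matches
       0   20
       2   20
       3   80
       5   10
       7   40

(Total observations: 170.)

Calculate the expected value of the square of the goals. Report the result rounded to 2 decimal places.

Total = 170, so P(goals=0) = 20/170, etc.
E[X²] = (2/17)·0 + (2/17)·4 + (8/17)·9 + (1/17)·25 + (4/17)·49
     = 301/17 ≈ 17.71

17.71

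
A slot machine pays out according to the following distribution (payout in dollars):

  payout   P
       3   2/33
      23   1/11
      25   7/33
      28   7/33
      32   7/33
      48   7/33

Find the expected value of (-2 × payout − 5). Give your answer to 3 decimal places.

-65.970

E[-2x-5] = (2/33)·(-11) + (1/11)·(-51) + (7/33)·(-55) + (7/33)·(-61) + (7/33)·(-69) + (7/33)·(-101)
     = -2177/33 ≈ -65.970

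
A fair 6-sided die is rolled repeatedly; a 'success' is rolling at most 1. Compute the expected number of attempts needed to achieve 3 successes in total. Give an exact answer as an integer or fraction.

18

By linearity (sum of 3 independent geometric waits), E[trials] = 3/p = 3/(1/6) = 18.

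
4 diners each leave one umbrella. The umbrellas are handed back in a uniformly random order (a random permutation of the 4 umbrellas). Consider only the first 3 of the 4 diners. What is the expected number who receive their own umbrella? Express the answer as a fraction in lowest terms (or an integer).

3/4

Let Xᵢ = 1 if person i gets their own umbrella. For each i, P(Xᵢ=1) = 1/4.
By linearity of expectation, E[X₁+…+X_3] = 3·(1/4) = 3/4.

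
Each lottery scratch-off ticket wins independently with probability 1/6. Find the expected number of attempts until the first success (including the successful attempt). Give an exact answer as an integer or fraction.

For a geometric distribution, E[trials] = 1/p = 1/(1/6) = 6.

6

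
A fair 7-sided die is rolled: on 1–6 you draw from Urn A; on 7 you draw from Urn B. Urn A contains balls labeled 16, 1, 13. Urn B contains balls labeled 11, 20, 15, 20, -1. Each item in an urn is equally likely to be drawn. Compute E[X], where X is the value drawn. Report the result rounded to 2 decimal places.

E[X | Urn A] = (16 + 1 + 13)/3 = 10
E[X | Urn B] = (11 + 20 + 15 + 20 − 1)/5 = 13
E[X] = (6/7)·10 + (1/7)·13 = 73/7 ≈ 10.43

10.43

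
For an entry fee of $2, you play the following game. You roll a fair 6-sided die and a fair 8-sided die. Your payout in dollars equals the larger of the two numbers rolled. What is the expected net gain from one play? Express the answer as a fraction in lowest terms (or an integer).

155/48 dollars

Distribution of the larger of the two numbers rolled: 1 w.p. 1/48, 2 w.p. 1/16, 3 w.p. 5/48, 4 w.p. 7/48, 5 w.p. 3/16, 6 w.p. 11/48, …
E[payout] = (1/48)·1 + (1/16)·2 + (5/48)·3 + (7/48)·4 + (3/16)·5 + (11/48)·6 + (1/8)·7 + (1/8)·8 = 251/48
Expected profit = 251/48 − 2 = 155/48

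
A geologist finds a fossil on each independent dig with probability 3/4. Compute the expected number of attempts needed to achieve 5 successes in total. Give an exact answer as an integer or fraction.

By linearity (sum of 5 independent geometric waits), E[trials] = 5/p = 5/(3/4) = 20/3.

20/3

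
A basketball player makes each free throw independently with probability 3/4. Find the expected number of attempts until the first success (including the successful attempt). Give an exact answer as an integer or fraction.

4/3

For a geometric distribution, E[trials] = 1/p = 1/(3/4) = 4/3.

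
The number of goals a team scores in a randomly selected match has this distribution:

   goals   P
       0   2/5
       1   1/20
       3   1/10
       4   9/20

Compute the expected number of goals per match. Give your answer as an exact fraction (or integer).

E[X] = (2/5)·0 + (1/20)·1 + (1/10)·3 + (9/20)·4
     = 43/20

43/20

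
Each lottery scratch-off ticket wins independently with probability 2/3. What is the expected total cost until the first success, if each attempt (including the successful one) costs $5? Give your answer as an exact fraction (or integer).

15/2 dollars

E[#attempts] = 1/p = 3/2; E[cost] = 5·3/2 = 15/2.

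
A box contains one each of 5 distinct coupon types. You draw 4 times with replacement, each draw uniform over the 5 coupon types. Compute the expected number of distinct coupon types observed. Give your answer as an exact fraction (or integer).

369/125

Let Xⱼ=1 if type j appears at least once. P(Xⱼ=1) = 1 − ((5−1)/5)^4 = 369/625.
E[#distinct] = 5·369/625 = 369/125.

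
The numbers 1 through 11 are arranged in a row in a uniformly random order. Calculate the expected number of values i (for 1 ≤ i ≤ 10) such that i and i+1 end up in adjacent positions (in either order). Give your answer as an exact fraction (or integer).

20/11

For each i ∈ {1,…,10}, let Xᵢ = 1 if i and i+1 are adjacent. P(Xᵢ=1) = 2·(11−1)!/11! = 2/11.
By linearity, E[ΣXᵢ] = (10)·(2/11) = 20/11.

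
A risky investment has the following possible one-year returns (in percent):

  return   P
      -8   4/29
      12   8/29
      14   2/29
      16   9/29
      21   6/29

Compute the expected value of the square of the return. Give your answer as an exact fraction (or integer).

6750/29

E[X²] = (4/29)·64 + (8/29)·144 + (2/29)·196 + (9/29)·256 + (6/29)·441
     = 6750/29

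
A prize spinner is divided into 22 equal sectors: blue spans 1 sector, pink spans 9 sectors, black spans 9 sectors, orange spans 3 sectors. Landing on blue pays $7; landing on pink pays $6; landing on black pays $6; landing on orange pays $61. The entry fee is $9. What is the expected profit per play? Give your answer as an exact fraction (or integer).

50/11 dollars

E[payout] = (1/22)·7 + (9/22)·6 + (9/22)·6 + (3/22)·61 = 149/11
Expected profit = 149/11 − 9 = 50/11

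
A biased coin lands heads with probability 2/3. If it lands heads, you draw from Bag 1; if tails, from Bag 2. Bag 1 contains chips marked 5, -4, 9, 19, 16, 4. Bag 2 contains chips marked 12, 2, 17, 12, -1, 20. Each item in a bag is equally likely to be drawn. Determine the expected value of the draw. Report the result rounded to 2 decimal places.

8.89

E[X | Bag 1] = (5 − 4 + 9 + 19 + 16 + 4)/6 = 49/6
E[X | Bag 2] = (12 + 2 + 17 + 12 − 1 + 20)/6 = 31/3
E[X] = (2/3)·49/6 + (1/3)·31/3 = 80/9 ≈ 8.89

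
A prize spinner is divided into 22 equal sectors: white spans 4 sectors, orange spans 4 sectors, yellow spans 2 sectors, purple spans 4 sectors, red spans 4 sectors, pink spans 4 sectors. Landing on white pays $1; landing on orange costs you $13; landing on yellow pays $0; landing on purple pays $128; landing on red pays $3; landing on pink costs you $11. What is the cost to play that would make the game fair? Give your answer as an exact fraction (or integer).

216/11 dollars

E[payout] = (4/22)·1 + (4/22)·(-13) + (2/22)·0 + (4/22)·128 + (4/22)·3 + (4/22)·(-11) = 216/11
Fair fee = E[payout] = 216/11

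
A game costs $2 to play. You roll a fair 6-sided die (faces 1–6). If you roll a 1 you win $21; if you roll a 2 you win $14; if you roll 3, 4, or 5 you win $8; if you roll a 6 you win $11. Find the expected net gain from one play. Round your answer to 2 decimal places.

$9.67

E[payout] = (1/2)·8 + (1/6)·11 + (1/6)·14 + (1/6)·21 = 35/3
Expected profit = 35/3 − 2 = 29/3 ≈ $9.67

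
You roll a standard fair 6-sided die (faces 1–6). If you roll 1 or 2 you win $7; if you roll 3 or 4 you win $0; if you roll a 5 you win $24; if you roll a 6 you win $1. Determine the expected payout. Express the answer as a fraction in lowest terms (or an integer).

E[payout] = (1/3)·0 + (1/6)·1 + (1/3)·7 + (1/6)·24 = 13/2

13/2 dollars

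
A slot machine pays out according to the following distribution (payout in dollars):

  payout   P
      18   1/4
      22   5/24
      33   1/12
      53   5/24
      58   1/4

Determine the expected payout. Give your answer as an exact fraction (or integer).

299/8 dollars

E[X] = (1/4)·18 + (5/24)·22 + (1/12)·33 + (5/24)·53 + (1/4)·58
     = 299/8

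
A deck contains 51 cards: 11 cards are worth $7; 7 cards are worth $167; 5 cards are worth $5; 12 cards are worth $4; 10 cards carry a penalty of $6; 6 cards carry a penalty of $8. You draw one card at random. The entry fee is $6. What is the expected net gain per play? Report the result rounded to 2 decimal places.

$17.75

E[payout] = (11/51)·7 + (7/51)·167 + (5/51)·5 + (12/51)·4 + (10/51)·(-6) + (6/51)·(-8) = 1211/51
Expected profit = 1211/51 − 6 = 905/51 ≈ $17.75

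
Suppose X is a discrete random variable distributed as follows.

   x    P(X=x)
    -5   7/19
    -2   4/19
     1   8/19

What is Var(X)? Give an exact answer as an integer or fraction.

2556/361

E[X] = (7/19)·(-5) + (4/19)·(-2) + (8/19)·1 = -35/19
E[X²] = (7/19)·25 + (4/19)·4 + (8/19)·1 = 199/19
Var(X) = 199/19 − (-35/19)² = 2556/361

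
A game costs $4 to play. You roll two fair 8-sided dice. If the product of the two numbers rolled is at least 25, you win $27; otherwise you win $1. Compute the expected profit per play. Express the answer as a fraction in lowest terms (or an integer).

41/8 dollars

E[payout] = (11/16)·1 + (5/16)·27 = 73/8
Expected profit = 73/8 − 4 = 41/8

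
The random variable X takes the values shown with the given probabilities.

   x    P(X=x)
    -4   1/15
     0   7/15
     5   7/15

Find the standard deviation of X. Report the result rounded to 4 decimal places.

E[X] = 31/15, E[X²] = 191/15
Var(X) = E[X²] − (E[X])² = 191/15 − 961/225 = 1904/225
SD(X) = √(1904/225) ≈ 2.9090

2.9090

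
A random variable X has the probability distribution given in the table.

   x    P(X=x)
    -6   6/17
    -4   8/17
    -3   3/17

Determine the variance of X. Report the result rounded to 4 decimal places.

1.3080

E[X] = (6/17)·(-6) + (8/17)·(-4) + (3/17)·(-3) = -77/17
E[X²] = (6/17)·36 + (8/17)·16 + (3/17)·9 = 371/17
Var(X) = 371/17 − (-77/17)² = 378/289 ≈ 1.3080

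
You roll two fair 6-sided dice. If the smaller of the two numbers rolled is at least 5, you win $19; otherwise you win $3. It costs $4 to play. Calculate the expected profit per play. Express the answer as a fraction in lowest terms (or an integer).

7/9 dollars

E[payout] = (8/9)·3 + (1/9)·19 = 43/9
Expected profit = 43/9 − 4 = 7/9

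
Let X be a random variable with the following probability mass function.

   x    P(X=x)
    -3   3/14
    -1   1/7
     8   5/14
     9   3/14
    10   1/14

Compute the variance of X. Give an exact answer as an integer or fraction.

1333/49

E[X] = (3/14)·(-3) + (1/7)·(-1) + (5/14)·8 + (3/14)·9 + (1/14)·10 = 33/7
E[X²] = (3/14)·9 + (1/7)·1 + (5/14)·64 + (3/14)·81 + (1/14)·100 = 346/7
Var(X) = 346/7 − (33/7)² = 1333/49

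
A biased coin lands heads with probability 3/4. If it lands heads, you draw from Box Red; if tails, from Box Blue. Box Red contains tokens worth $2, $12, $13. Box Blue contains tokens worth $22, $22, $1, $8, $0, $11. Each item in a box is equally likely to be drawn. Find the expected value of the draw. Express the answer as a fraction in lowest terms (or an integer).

113/12 dollars

E[X | Box Red] = (2 + 12 + 13)/3 = 9
E[X | Box Blue] = (22 + 22 + 1 + 8 + 0 + 11)/6 = 32/3
E[X] = (3/4)·9 + (1/4)·32/3 = 113/12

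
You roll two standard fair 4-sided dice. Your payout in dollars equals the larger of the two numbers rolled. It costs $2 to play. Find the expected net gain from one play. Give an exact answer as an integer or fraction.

Distribution of the larger of the two numbers rolled: 1 w.p. 1/16, 2 w.p. 3/16, 3 w.p. 5/16, 4 w.p. 7/16
E[payout] = (1/16)·1 + (3/16)·2 + (5/16)·3 + (7/16)·4 = 25/8
Expected profit = 25/8 − 2 = 9/8

9/8 dollars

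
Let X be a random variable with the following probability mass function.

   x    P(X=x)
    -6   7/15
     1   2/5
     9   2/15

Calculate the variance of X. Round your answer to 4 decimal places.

26.5600

E[X] = (7/15)·(-6) + (2/5)·1 + (2/15)·9 = -6/5
E[X²] = (7/15)·36 + (2/5)·1 + (2/15)·81 = 28
Var(X) = 28 − (-6/5)² = 664/25 ≈ 26.5600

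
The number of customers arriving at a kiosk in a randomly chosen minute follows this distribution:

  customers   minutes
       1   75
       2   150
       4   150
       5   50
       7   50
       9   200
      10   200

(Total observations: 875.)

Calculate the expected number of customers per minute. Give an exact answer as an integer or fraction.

Total = 875, so P(customers=1) = 75/875, etc.
E[X] = (3/35)·1 + (6/35)·2 + (6/35)·4 + (2/35)·5 + (2/35)·7 + (8/35)·9 + (8/35)·10
     = 43/7

43/7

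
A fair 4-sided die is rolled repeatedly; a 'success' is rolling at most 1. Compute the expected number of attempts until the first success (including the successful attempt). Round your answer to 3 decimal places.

4.000

For a geometric distribution, E[trials] = 1/p = 1/(1/4) = 4.
≈ 4.000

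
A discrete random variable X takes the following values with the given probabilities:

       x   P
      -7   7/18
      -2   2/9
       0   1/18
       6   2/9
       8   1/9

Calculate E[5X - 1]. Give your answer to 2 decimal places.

E[5x-1] = (7/18)·(-36) + (2/9)·(-11) + (1/18)·(-1) + (2/9)·29 + (1/9)·39
     = -103/18 ≈ -5.72

-5.72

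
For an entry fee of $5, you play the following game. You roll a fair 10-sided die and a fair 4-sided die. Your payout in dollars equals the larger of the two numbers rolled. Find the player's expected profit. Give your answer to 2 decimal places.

Distribution of the larger of the two numbers rolled: 1 w.p. 1/40, 2 w.p. 3/40, 3 w.p. 1/8, 4 w.p. 7/40, 5 w.p. 1/10, 6 w.p. 1/10, …
E[payout] = (1/40)·1 + (3/40)·2 + (1/8)·3 + (7/40)·4 + (1/10)·5 + (1/10)·6 + (1/10)·7 + (1/10)·8 + (1/10)·9 + (1/10)·10 = 23/4
Expected profit = 23/4 − 5 = 3/4 ≈ $0.75

$0.75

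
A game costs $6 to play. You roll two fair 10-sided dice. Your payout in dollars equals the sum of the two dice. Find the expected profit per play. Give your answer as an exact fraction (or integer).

Distribution of the sum of the two dice: 2 w.p. 1/100, 3 w.p. 1/50, 4 w.p. 3/100, 5 w.p. 1/25, 6 w.p. 1/20, 7 w.p. 3/50, …
E[payout] = (1/100)·2 + (1/50)·3 + (3/100)·4 + (1/25)·5 + (1/20)·6 + (3/50)·7 + (7/100)·8 + (2/25)·9 + (9/100)·10 + (1/10)·11 + (9/100)·12 + (2/25)·13 + (7/100)·14 + (3/50)·15 + (1/20)·16 + (1/25)·17 + (3/100)·18 + (1/50)·19 + (1/100)·20 = 11
Expected profit = 11 − 6 = 5

$5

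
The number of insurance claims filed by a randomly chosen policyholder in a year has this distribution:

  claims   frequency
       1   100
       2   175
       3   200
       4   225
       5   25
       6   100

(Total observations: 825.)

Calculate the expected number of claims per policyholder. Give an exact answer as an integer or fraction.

107/33

Total = 825, so P(claims=1) = 100/825, etc.
E[X] = (4/33)·1 + (7/33)·2 + (8/33)·3 + (3/11)·4 + (1/33)·5 + (4/33)·6
     = 107/33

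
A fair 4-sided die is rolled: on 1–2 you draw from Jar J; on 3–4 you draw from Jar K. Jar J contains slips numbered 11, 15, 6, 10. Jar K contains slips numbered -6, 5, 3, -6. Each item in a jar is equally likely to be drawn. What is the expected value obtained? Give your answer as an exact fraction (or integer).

19/4

E[X | Jar J] = (11 + 15 + 6 + 10)/4 = 21/2
E[X | Jar K] = (-6 + 5 + 3 − 6)/4 = -1
E[X] = (1/2)·21/2 + (1/2)·(-1) = 19/4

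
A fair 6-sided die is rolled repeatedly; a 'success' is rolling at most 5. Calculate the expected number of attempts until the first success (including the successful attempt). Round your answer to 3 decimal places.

1.200

For a geometric distribution, E[trials] = 1/p = 1/(5/6) = 6/5.
≈ 1.200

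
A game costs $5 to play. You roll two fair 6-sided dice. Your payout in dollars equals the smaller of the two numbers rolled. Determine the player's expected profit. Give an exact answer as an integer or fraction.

Distribution of the smaller of the two numbers rolled: 1 w.p. 11/36, 2 w.p. 1/4, 3 w.p. 7/36, 4 w.p. 5/36, 5 w.p. 1/12, 6 w.p. 1/36
E[payout] = (11/36)·1 + (1/4)·2 + (7/36)·3 + (5/36)·4 + (1/12)·5 + (1/36)·6 = 91/36
Expected profit = 91/36 − 5 = -89/36

-89/36 dollars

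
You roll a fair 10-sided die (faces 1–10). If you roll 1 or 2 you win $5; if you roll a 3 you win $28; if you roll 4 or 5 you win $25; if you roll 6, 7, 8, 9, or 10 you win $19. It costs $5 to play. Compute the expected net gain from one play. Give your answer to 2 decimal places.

E[payout] = (1/5)·5 + (1/2)·19 + (1/5)·25 + (1/10)·28 = 183/10
Expected profit = 183/10 − 5 = 133/10 ≈ $13.30

$13.30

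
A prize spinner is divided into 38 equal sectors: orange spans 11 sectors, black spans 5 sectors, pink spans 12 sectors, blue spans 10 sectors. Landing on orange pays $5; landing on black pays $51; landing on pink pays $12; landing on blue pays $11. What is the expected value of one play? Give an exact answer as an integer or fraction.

E[payout] = (11/38)·5 + (5/38)·51 + (12/38)·12 + (10/38)·11 = 282/19

282/19 dollars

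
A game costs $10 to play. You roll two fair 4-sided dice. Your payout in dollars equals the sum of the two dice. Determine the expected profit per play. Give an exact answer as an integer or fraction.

-$5

Distribution of the sum of the two dice: 2 w.p. 1/16, 3 w.p. 1/8, 4 w.p. 3/16, 5 w.p. 1/4, 6 w.p. 3/16, 7 w.p. 1/8, …
E[payout] = (1/16)·2 + (1/8)·3 + (3/16)·4 + (1/4)·5 + (3/16)·6 + (1/8)·7 + (1/16)·8 = 5
Expected profit = 5 − 10 = -5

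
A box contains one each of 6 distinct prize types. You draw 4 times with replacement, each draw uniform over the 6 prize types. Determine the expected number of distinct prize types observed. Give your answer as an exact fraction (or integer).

Let Xⱼ=1 if type j appears at least once. P(Xⱼ=1) = 1 − ((6−1)/6)^4 = 671/1296.
E[#distinct] = 6·671/1296 = 671/216.

671/216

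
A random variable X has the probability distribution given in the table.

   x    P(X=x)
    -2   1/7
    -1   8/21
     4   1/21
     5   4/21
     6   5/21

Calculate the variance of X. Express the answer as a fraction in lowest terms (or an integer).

E[X] = (1/7)·(-2) + (8/21)·(-1) + (1/21)·4 + (4/21)·5 + (5/21)·6 = 40/21
E[X²] = (1/7)·4 + (8/21)·1 + (1/21)·16 + (4/21)·25 + (5/21)·36 = 316/21
Var(X) = 316/21 − (40/21)² = 5036/441

5036/441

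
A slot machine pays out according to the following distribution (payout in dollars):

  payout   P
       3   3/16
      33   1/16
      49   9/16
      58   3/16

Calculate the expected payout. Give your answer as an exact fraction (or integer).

657/16 dollars

E[X] = (3/16)·3 + (1/16)·33 + (9/16)·49 + (3/16)·58
     = 657/16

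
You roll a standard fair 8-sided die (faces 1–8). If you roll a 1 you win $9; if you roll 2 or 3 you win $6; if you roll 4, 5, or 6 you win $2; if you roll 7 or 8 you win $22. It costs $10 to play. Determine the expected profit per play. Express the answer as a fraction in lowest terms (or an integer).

E[payout] = (3/8)·2 + (1/4)·6 + (1/8)·9 + (1/4)·22 = 71/8
Expected profit = 71/8 − 10 = -9/8

-9/8 dollars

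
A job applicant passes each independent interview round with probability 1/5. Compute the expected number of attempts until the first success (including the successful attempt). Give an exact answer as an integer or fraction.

5

For a geometric distribution, E[trials] = 1/p = 1/(1/5) = 5.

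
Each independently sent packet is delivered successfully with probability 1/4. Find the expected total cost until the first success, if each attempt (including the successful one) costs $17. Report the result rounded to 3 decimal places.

$68.000

E[#attempts] = 1/p = 4; E[cost] = 17·4 = 68.
≈ 68.000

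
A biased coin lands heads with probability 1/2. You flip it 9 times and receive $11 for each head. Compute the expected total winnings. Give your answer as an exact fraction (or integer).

E[#heads] = 9·1/2 = 9/2 (linearity over flips).
E[winnings] = 11·9/2 = 99/2.

99/2 dollars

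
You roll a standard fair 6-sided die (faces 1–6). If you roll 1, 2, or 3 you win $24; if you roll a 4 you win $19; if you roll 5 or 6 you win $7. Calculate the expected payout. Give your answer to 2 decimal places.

$17.50

E[payout] = (1/3)·7 + (1/6)·19 + (1/2)·24 = 35/2
≈ $17.50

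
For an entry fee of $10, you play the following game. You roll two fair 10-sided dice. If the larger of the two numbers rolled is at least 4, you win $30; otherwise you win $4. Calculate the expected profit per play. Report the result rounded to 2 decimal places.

E[payout] = (9/100)·4 + (91/100)·30 = 1383/50
Expected profit = 1383/50 − 10 = 883/50 ≈ $17.66

$17.66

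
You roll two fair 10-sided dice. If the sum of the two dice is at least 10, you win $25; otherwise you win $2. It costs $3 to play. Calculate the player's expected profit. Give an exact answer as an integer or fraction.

E[payout] = (9/25)·2 + (16/25)·25 = 418/25
Expected profit = 418/25 − 3 = 343/25

343/25 dollars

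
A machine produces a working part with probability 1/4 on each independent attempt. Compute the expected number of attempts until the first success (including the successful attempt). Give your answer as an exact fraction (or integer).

4

For a geometric distribution, E[trials] = 1/p = 1/(1/4) = 4.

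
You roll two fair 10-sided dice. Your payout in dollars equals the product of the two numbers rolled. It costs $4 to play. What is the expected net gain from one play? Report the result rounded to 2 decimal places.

$26.25

Distribution of the product of the two numbers rolled: 1 w.p. 1/100, 2 w.p. 1/50, 3 w.p. 1/50, 4 w.p. 3/100, 5 w.p. 1/50, 6 w.p. 1/25, …
E[payout] = (1/100)·1 + (1/50)·2 + (1/50)·3 + (3/100)·4 + (1/50)·5 + (1/25)·6 + (1/50)·7 + (1/25)·8 + (3/100)·9 + (1/25)·10 + (1/25)·12 + (1/50)·14 + (1/50)·15 + (3/100)·16 + (1/25)·18 + (1/25)·20 + (1/50)·21 + (1/25)·24 + (1/100)·25 + (1/50)·27 + (1/50)·28 + (1/25)·30 + (1/50)·32 + (1/50)·35 + (3/100)·36 + (1/25)·40 + (1/50)·42 + (1/50)·45 + (1/50)·48 + (1/100)·49 + (1/50)·50 + (1/50)·54 + (1/50)·56 + (1/50)·60 + (1/50)·63 + (1/100)·64 + (1/50)·70 + (1/50)·72 + (1/50)·80 + (1/100)·81 + (1/50)·90 + (1/100)·100 = 121/4
Expected profit = 121/4 − 4 = 105/4 ≈ $26.25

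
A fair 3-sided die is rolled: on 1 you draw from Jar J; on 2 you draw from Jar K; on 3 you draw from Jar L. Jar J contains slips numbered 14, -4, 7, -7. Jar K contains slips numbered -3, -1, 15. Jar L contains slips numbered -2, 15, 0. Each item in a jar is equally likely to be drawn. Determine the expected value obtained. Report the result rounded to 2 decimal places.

3.50

E[X | Jar J] = (14 − 4 + 7 − 7)/4 = 5/2
E[X | Jar K] = (-3 − 1 + 15)/3 = 11/3
E[X | Jar L] = (-2 + 15 + 0)/3 = 13/3
E[X] = (1/3)·5/2 + (1/3)·11/3 + (1/3)·13/3 = 7/2 ≈ 3.50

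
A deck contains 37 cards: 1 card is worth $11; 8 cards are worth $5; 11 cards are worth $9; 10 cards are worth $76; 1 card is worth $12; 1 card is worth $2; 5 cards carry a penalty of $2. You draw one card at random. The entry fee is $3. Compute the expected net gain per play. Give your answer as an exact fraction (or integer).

803/37 dollars

E[payout] = (1/37)·11 + (8/37)·5 + (11/37)·9 + (10/37)·76 + (1/37)·12 + (1/37)·2 + (5/37)·(-2) = 914/37
Expected profit = 914/37 − 3 = 803/37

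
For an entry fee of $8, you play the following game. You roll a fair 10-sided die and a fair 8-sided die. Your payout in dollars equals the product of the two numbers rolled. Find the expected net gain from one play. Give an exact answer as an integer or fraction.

Distribution of the product of the two numbers rolled: 1 w.p. 1/80, 2 w.p. 1/40, 3 w.p. 1/40, 4 w.p. 3/80, 5 w.p. 1/40, 6 w.p. 1/20, …
E[payout] = (1/80)·1 + (1/40)·2 + (1/40)·3 + (3/80)·4 + (1/40)·5 + (1/20)·6 + (1/40)·7 + (1/20)·8 + (1/40)·9 + (3/80)·10 + (1/20)·12 + (1/40)·14 + (1/40)·15 + (3/80)·16 + (3/80)·18 + (3/80)·20 + (1/40)·21 + (1/20)·24 + (1/80)·25 + (1/80)·27 + (1/40)·28 + (3/80)·30 + (1/40)·32 + (1/40)·35 + (1/40)·36 + (3/80)·40 + (1/40)·42 + (1/80)·45 + (1/40)·48 + (1/80)·49 + (1/80)·50 + (1/80)·54 + (1/40)·56 + (1/80)·60 + (1/80)·63 + (1/80)·64 + (1/80)·70 + (1/80)·72 + (1/80)·80 = 99/4
Expected profit = 99/4 − 8 = 67/4

67/4 dollars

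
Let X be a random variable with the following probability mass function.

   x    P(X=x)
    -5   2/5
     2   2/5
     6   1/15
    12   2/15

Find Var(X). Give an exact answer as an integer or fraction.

814/25

E[X] = (2/5)·(-5) + (2/5)·2 + (1/15)·6 + (2/15)·12 = 4/5
E[X²] = (2/5)·25 + (2/5)·4 + (1/15)·36 + (2/15)·144 = 166/5
Var(X) = 166/5 − (4/5)² = 814/25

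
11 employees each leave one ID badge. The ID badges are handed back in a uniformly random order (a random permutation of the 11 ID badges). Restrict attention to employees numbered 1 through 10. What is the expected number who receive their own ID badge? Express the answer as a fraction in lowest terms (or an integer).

10/11

Let Xᵢ = 1 if person i gets their own ID badge. For each i, P(Xᵢ=1) = 1/11.
By linearity of expectation, E[X₁+…+X_10] = 10·(1/11) = 10/11.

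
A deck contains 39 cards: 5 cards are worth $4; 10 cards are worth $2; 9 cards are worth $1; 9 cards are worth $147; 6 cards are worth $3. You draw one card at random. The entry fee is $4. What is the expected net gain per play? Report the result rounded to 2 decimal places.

$31.64

E[payout] = (5/39)·4 + (10/39)·2 + (9/39)·1 + (9/39)·147 + (6/39)·3 = 1390/39
Expected profit = 1390/39 − 4 = 1234/39 ≈ $31.64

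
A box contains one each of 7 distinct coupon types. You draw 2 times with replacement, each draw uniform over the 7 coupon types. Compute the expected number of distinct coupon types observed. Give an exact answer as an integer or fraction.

Let Xⱼ=1 if type j appears at least once. P(Xⱼ=1) = 1 − ((7−1)/7)^2 = 13/49.
E[#distinct] = 7·13/49 = 13/7.

13/7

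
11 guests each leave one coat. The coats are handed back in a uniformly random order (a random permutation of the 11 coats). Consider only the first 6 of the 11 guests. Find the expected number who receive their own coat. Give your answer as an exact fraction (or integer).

Let Xᵢ = 1 if person i gets their own coat. For each i, P(Xᵢ=1) = 1/11.
By linearity of expectation, E[X₁+…+X_6] = 6·(1/11) = 6/11.

6/11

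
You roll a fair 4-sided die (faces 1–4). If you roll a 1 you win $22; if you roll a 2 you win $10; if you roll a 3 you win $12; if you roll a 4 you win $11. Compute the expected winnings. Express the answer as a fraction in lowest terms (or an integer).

55/4 dollars

E[payout] = (1/4)·10 + (1/4)·11 + (1/4)·12 + (1/4)·22 = 55/4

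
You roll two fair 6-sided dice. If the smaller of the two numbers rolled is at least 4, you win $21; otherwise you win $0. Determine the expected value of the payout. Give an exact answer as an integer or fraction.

21/4 dollars

E[payout] = (3/4)·0 + (1/4)·21 = 21/4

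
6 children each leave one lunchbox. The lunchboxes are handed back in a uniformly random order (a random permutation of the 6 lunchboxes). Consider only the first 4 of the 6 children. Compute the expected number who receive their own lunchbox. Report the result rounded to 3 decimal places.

0.667

Let Xᵢ = 1 if person i gets their own lunchbox. For each i, P(Xᵢ=1) = 1/6.
By linearity of expectation, E[X₁+…+X_4] = 4·(1/6) = 2/3.
≈ 0.667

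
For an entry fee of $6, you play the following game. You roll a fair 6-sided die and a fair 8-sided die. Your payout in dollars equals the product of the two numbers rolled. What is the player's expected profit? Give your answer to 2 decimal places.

Distribution of the product of the two numbers rolled: 1 w.p. 1/48, 2 w.p. 1/24, 3 w.p. 1/24, 4 w.p. 1/16, 5 w.p. 1/24, 6 w.p. 1/12, …
E[payout] = (1/48)·1 + (1/24)·2 + (1/24)·3 + (1/16)·4 + (1/24)·5 + (1/12)·6 + (1/48)·7 + (1/16)·8 + (1/48)·9 + (1/24)·10 + (1/12)·12 + (1/48)·14 + (1/24)·15 + (1/24)·16 + (1/24)·18 + (1/24)·20 + (1/48)·21 + (1/16)·24 + (1/48)·25 + (1/48)·28 + (1/24)·30 + (1/48)·32 + (1/48)·35 + (1/48)·36 + (1/48)·40 + (1/48)·42 + (1/48)·48 = 63/4
Expected profit = 63/4 − 6 = 39/4 ≈ $9.75

$9.75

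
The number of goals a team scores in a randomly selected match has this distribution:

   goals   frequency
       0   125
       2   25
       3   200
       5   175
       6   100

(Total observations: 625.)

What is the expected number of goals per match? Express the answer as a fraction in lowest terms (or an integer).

17/5

Total = 625, so P(goals=0) = 125/625, etc.
E[X] = (1/5)·0 + (1/25)·2 + (8/25)·3 + (7/25)·5 + (4/25)·6
     = 17/5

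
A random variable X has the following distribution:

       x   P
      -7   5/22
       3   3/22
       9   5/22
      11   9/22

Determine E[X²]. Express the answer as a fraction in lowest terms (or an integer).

883/11

E[X²] = (5/22)·49 + (3/22)·9 + (5/22)·81 + (9/22)·121
     = 883/11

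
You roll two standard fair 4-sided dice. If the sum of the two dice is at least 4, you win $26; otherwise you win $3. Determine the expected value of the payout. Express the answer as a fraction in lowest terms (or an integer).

347/16 dollars

E[payout] = (3/16)·3 + (13/16)·26 = 347/16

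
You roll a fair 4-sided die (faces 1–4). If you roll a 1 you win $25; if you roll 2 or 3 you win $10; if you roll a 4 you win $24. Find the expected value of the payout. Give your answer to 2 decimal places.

E[payout] = (1/2)·10 + (1/4)·24 + (1/4)·25 = 69/4
≈ $17.25

$17.25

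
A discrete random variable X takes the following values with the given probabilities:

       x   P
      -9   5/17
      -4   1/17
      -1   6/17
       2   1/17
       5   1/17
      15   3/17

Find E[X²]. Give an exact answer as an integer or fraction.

E[X²] = (5/17)·81 + (1/17)·16 + (6/17)·1 + (1/17)·4 + (1/17)·25 + (3/17)·225
     = 1131/17

1131/17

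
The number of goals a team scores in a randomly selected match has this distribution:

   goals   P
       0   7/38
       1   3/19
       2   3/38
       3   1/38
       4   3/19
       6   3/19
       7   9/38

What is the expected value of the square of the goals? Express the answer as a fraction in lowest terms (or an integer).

390/19

E[X²] = (7/38)·0 + (3/19)·1 + (3/38)·4 + (1/38)·9 + (3/19)·16 + (3/19)·36 + (9/38)·49
     = 390/19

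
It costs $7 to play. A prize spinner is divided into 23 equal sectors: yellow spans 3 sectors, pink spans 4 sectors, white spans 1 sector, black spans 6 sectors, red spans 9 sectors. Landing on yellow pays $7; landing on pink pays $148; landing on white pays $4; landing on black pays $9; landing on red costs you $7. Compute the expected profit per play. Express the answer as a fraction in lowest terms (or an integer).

447/23 dollars

E[payout] = (3/23)·7 + (4/23)·148 + (1/23)·4 + (6/23)·9 + (9/23)·(-7) = 608/23
Expected profit = 608/23 − 7 = 447/23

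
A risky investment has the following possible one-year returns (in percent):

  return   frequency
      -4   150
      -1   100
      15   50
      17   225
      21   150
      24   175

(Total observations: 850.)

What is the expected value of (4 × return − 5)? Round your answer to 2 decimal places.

Total = 850, so P(return=-4) = 150/850, etc.
E[4x-5] = (3/17)·(-21) + (2/17)·(-9) + (1/17)·55 + (9/34)·63 + (3/17)·79 + (7/34)·91
     = 813/17 ≈ 47.82

47.82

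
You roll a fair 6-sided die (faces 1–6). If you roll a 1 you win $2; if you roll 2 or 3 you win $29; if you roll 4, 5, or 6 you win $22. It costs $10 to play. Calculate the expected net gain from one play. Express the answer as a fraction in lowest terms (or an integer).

E[payout] = (1/6)·2 + (1/2)·22 + (1/3)·29 = 21
Expected profit = 21 − 10 = 11

$11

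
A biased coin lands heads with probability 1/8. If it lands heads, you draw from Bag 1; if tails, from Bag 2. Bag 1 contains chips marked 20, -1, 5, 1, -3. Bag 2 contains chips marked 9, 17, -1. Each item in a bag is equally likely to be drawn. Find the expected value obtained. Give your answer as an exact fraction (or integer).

941/120

E[X | Bag 1] = (20 − 1 + 5 + 1 − 3)/5 = 22/5
E[X | Bag 2] = (9 + 17 − 1)/3 = 25/3
E[X] = (1/8)·22/5 + (7/8)·25/3 = 941/120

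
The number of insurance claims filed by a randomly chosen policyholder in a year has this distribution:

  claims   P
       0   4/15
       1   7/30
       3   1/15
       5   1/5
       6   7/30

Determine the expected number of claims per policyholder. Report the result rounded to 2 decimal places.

2.83

E[X] = (4/15)·0 + (7/30)·1 + (1/15)·3 + (1/5)·5 + (7/30)·6
     = 17/6 ≈ 2.83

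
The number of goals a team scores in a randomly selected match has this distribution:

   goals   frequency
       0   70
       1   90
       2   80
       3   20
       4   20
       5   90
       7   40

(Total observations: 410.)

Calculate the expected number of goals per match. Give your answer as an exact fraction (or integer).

112/41

Total = 410, so P(goals=0) = 70/410, etc.
E[X] = (7/41)·0 + (9/41)·1 + (8/41)·2 + (2/41)·3 + (2/41)·4 + (9/41)·5 + (4/41)·7
     = 112/41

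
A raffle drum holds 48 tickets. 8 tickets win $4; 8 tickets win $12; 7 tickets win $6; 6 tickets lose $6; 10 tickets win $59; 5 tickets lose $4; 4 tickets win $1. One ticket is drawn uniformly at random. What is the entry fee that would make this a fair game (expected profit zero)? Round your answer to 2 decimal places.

$14.75

E[payout] = (8/48)·4 + (8/48)·12 + (7/48)·6 + (6/48)·(-6) + (10/48)·59 + (5/48)·(-4) + (4/48)·1 = 59/4
Fair fee = E[payout] = 59/4 ≈ $14.75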